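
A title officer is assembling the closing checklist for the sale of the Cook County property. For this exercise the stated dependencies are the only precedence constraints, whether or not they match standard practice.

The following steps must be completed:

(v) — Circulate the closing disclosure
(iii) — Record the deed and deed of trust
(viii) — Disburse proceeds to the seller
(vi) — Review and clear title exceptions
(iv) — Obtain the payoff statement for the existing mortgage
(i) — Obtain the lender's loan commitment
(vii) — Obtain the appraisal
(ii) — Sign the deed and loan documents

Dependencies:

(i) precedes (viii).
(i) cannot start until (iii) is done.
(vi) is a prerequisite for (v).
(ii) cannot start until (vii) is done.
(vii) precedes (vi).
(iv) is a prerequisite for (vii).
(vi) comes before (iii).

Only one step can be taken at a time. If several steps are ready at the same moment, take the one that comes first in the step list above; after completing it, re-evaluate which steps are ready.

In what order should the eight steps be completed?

(iv) (vii) (vi) (v) (iii) (i) (viii) (ii)

(iv) has no prerequisites → (iv) first.
(vii) needed (iv), now all done → (vii).
(vi) and (ii) are both available; (vi) is listed earlier → (vi).
Now (v), (iii) and (ii) have their prerequisites met. (v) is listed earlier, so (v) next.
Ready: (iii) and (ii). (iii) is listed earlier → (iii).
(i) now also ready, so the ready set is {(i), (ii)}; (i) is listed earlier → (i).
(viii) and (ii) are both available; (viii) is listed earlier → (viii).
(ii) needed (vii), now all done → (ii).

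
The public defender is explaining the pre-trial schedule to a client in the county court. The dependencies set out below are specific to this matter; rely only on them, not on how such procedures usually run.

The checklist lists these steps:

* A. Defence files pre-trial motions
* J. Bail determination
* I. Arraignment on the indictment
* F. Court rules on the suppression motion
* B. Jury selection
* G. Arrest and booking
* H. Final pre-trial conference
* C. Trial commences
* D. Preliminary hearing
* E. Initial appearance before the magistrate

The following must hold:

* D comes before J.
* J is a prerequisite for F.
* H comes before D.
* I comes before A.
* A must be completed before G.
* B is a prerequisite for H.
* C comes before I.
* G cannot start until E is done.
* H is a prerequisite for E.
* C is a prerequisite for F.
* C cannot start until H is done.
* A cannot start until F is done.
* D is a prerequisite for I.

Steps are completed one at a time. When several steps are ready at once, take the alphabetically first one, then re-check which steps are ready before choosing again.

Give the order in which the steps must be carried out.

Only B has no prerequisites, so it is first.
H needed B, now all done → H.
Ready: C, D and E. C has the earlier label → C.
D and E are both available; D has the earlier label → D.
Now E, I and J have their prerequisites met. E has the earlier label, so E next.
Now I and J have their prerequisites met. I has the earlier label, so I next.
J needed D, now all done → J.
F needed C and J, now all done → F.
A needed F and I, now all done → A.
G is the only step now ready → G.

B, H, C, D, E, I, J, F, A, G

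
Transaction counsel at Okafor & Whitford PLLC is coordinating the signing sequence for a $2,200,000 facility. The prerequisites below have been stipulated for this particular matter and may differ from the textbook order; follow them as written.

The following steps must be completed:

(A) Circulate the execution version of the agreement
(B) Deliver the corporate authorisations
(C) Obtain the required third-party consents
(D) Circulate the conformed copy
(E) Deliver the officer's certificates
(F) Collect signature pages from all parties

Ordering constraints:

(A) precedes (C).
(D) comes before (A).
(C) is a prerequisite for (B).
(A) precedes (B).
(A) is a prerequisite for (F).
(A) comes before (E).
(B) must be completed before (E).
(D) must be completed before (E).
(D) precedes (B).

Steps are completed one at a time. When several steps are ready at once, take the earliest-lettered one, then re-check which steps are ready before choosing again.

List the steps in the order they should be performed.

(D), (A), (C), (B), (E), (F)

Only (D) has no prerequisites, so it is first.
Next only (A) has its prerequisites met → (A).
Now (C) and (F) have their prerequisites met. (C) has the earlier label, so (C) next.
(B) now also ready, so the ready set is {(B), (F)}; (B) has the earlier label → (B).
Now (E) and (F) have their prerequisites met. (E) has the earlier label, so (E) next.
(F) is the only step now ready → (F).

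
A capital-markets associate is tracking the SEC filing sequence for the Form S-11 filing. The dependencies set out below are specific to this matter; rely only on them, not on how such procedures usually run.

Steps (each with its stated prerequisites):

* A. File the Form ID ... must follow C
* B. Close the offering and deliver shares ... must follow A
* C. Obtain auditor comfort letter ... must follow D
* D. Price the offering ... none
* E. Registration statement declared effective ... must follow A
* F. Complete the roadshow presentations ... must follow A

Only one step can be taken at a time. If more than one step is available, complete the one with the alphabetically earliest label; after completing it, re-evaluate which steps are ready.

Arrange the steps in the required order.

D has no prerequisites → D first.
C needed D, now all done → C.
That leaves A as the only ready step → A.
Ready: B, E and F. B has the earlier label → B.
Ready: E and F. E has the earlier label → E.
F needed A, now all done → F.

D, C, A, B, E, F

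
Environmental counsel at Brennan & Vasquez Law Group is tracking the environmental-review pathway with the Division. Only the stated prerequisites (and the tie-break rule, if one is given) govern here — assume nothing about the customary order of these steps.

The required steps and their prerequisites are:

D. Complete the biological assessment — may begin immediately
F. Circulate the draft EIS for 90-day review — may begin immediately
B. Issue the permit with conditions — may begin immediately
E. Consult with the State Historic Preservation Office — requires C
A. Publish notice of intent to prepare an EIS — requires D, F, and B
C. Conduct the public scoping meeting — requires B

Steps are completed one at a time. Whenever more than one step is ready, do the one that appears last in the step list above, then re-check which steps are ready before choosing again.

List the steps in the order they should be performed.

B → C → E → F → D → A

Nothing is required for B, F and D. B is listed later → B first.
C, F and D are all available; C is listed later → C.
E, F and D are all available; E is listed later → E.
F and D are both available; F is listed later → F.
That leaves D as the only ready step → D.
That leaves A as the only ready step → A.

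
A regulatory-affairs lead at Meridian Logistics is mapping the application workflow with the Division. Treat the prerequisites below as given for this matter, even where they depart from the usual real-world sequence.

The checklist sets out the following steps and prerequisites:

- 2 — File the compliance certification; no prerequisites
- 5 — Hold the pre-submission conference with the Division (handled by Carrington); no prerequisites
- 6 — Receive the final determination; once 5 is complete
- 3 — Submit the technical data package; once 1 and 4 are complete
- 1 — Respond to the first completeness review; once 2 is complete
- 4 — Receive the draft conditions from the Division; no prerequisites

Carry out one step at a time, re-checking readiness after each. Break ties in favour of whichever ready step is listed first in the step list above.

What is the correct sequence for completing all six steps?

2, 5, 6, 1, 4, 3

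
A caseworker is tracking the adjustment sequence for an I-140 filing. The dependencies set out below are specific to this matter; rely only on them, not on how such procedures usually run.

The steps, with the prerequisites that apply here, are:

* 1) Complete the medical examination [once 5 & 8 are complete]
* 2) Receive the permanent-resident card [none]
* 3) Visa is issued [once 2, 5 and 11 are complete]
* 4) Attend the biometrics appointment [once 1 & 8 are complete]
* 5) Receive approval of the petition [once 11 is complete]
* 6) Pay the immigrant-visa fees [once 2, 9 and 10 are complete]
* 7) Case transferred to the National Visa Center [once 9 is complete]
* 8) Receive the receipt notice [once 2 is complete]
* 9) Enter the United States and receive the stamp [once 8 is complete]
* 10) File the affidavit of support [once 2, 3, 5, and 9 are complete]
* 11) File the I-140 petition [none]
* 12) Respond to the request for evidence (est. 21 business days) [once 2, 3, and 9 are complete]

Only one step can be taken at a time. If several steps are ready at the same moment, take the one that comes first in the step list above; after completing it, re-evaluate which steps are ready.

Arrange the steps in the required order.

2, 8, 9, 7, 11, 5, 1, 3, 4, 10, 6, 12

Nothing is required for 2 and 11. 2 is listed earlier → 2 first.
Now 8 and 11 have their prerequisites met. 8 is listed earlier, so 8 next.
9 now also ready, so the ready set is {9, 11}; 9 is listed earlier → 9.
Now 7 and 11 have their prerequisites met. 7 is listed earlier, so 7 next.
That leaves 11 as the only ready step → 11.
5 needed 11, now all done → 5.
Now 1 and 3 have their prerequisites met. 1 is listed earlier, so 1 next.
4 now also ready, so the ready set is {3, 4}; 3 is listed earlier → 3.
10 and 12 now also ready, so the ready set is {4, 10, 12}; 4 is listed earlier → 4.
Ready: 10 and 12. 10 is listed earlier → 10.
6 now also ready, so the ready set is {6, 12}; 6 is listed earlier → 6.
12 needed 2, 3 and 9, now all done → 12.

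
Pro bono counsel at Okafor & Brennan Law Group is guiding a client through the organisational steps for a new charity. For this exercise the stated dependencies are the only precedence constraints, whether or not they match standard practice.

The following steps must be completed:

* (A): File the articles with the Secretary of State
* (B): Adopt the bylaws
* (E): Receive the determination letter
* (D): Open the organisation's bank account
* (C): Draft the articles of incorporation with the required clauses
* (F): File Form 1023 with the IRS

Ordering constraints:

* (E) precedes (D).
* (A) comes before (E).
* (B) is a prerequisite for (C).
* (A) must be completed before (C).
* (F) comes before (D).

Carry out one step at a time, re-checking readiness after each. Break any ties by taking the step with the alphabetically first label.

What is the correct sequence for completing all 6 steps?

(A), (B) and (F) have no prerequisites; (A) has the earlier label, so (A) is first.
Now (B), (E) and (F) have their prerequisites met. (B) has the earlier label, so (B) next.
Now (C), (E) and (F) have their prerequisites met. (C) has the earlier label, so (C) next.
(E) and (F) are both available; (E) has the earlier label → (E).
That leaves (F) as the only ready step → (F).
(D) is the only step now ready → (D).

(A) → (B) → (C) → (E) → (F) → (D)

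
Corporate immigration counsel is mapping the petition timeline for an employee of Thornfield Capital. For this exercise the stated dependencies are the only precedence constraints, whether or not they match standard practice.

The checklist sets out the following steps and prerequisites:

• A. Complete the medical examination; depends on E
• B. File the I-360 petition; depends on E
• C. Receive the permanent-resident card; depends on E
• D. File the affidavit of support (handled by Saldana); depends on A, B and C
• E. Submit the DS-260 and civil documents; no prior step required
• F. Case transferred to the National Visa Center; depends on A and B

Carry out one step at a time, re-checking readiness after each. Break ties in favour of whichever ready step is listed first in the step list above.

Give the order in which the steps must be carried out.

E has no prerequisites → E first.
A, B and C are all available; A is listed earlier → A.
B and C are both available; B is listed earlier → B.
Ready: C and F. C is listed earlier → C.
D now also ready, so the ready set is {D, F}; D is listed earlier → D.
F needed A and B, now all done → F.

E, A, B, C, D, F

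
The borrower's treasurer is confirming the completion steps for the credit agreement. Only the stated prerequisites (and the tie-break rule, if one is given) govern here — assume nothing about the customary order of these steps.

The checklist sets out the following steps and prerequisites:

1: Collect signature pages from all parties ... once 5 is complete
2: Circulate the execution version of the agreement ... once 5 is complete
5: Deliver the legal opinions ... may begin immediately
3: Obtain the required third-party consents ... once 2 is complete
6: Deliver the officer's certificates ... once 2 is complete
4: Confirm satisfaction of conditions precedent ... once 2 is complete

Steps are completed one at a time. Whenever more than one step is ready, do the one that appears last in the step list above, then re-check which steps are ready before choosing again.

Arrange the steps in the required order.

Only 5 has no prerequisites, so it is first.
Now 2 and 1 have their prerequisites met. 2 is listed later, so 2 next.
4, 6 and 3 now also ready, so the ready set is {4, 6, 3, 1}; 4 is listed later → 4.
Now 6, 3 and 1 have their prerequisites met. 6 is listed later, so 6 next.
Ready: 3 and 1. 3 is listed later → 3.
That leaves 1 as the only ready step → 1.

5, 2, 4, 6, 3, 1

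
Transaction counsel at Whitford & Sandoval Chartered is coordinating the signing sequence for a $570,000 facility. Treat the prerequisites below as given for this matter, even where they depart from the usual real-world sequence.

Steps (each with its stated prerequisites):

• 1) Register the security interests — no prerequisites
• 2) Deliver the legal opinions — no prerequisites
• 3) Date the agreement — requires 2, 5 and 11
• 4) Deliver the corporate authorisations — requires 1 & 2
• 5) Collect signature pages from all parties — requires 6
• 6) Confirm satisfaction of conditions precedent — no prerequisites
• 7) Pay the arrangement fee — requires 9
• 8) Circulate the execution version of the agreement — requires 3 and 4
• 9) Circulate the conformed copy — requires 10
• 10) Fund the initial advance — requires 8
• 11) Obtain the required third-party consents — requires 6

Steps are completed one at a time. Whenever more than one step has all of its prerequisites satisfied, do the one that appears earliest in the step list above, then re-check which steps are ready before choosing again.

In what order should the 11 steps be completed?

1 → 2 → 4 → 6 → 5 → 11 → 3 → 8 → 10 → 9 → 7

Nothing is required for 1, 2 and 6. 1 is listed earlier → 1 first.
Ready: 2 and 6. 2 is listed earlier → 2.
4 now also ready, so the ready set is {4, 6}; 4 is listed earlier → 4.
6 is the only step now ready → 6.
Ready: 5 and 11. 5 is listed earlier → 5.
11 needed 6, now all done → 11.
Next only 3 has its prerequisites met → 3.
8 needed 3 and 4, now all done → 8.
10 needed 8, now all done → 10.
9 is the only step now ready → 9.
7 needed 9, now all done → 7.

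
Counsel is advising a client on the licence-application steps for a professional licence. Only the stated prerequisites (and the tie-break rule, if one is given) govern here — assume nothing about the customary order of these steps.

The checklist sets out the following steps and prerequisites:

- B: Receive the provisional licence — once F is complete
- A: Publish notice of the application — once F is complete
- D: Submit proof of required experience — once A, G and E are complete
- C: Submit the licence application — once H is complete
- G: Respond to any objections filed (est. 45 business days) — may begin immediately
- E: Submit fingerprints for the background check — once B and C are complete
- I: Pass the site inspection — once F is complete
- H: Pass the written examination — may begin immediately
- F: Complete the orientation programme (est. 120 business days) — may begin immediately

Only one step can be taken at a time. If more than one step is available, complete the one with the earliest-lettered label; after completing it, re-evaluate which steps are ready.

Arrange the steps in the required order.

Nothing is required for F, G and H. F has the earlier label → F first.
A, B and I now also ready, so the ready set is {A, B, G, H, I}; A has the earlier label → A.
B, G, H and I are all available; B has the earlier label → B.
G, H and I are all available; G has the earlier label → G.
Now H and I have their prerequisites met. H has the earlier label, so H next.
C now also ready, so the ready set is {C, I}; C has the earlier label → C.
Now E and I have their prerequisites met. E has the earlier label, so E next.
D and I are both available; D has the earlier label → D.
I needed F, now all done → I.

F, A, B, G, H, C, E, D, I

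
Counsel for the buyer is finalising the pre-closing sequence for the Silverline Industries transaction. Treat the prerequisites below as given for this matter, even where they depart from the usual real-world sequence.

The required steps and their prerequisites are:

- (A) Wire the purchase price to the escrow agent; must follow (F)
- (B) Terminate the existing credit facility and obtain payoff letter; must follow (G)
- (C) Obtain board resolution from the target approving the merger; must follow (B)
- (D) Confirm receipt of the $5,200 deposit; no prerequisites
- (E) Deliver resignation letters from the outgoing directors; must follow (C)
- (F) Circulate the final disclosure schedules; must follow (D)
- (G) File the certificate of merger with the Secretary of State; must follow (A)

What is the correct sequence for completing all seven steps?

(D) (F) (A) (G) (B) (C) (E)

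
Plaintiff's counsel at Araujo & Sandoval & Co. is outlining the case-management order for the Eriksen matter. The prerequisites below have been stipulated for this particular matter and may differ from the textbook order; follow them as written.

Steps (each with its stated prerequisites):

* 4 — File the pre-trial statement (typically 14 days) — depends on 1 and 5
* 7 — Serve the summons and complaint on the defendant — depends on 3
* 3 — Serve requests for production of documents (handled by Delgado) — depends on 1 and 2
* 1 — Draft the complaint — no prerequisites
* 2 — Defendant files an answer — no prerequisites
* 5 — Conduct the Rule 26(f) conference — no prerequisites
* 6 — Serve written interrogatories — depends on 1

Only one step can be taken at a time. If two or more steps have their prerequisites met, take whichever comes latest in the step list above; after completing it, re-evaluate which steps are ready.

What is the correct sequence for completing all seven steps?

5, 2 and 1 have no prerequisites; 5 is listed later, so 5 is first.
Ready: 2 and 1. 2 is listed later → 2.
1 is the only step now ready → 1.
Now 6, 3 and 4 have their prerequisites met. 6 is listed later, so 6 next.
Ready: 3 and 4. 3 is listed later → 3.
Ready: 7 and 4. 7 is listed later → 7.
4 is the only step now ready → 4.

5 → 2 → 1 → 6 → 3 → 7 → 4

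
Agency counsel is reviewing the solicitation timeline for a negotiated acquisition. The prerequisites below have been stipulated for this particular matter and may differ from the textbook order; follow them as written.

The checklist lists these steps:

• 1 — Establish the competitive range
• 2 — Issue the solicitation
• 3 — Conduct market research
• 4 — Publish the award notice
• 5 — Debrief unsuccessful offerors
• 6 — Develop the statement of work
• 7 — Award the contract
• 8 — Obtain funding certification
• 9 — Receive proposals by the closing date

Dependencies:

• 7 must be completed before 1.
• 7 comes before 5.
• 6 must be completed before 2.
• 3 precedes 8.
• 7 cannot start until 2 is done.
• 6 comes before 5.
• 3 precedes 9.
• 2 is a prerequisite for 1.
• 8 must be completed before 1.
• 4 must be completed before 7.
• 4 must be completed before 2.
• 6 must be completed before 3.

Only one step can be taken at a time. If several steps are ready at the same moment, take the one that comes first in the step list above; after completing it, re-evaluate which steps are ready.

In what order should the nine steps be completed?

4, 6, 2, 3, 7, 5, 8, 1, 9

Nothing is required for 4 and 6. 4 is listed earlier → 4 first.
Next only 6 has its prerequisites met → 6.
Now 2 and 3 have their prerequisites met. 2 is listed earlier, so 2 next.
3 and 7 are both available; 3 is listed earlier → 3.
Ready: 7, 8 and 9. 7 is listed earlier → 7.
Now 5, 8 and 9 have their prerequisites met. 5 is listed earlier, so 5 next.
Ready: 8 and 9. 8 is listed earlier → 8.
1 now also ready, so the ready set is {1, 9}; 1 is listed earlier → 1.
Next only 9 has its prerequisites met → 9.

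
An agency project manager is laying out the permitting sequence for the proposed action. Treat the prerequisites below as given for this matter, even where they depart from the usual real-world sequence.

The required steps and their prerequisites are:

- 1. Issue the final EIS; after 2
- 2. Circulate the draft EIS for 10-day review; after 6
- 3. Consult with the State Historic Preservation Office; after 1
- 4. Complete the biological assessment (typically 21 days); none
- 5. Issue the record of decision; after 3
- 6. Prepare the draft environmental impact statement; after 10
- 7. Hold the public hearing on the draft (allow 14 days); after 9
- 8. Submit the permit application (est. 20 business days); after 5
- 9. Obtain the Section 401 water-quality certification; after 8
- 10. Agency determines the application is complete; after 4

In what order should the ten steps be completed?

4 is the only step with nothing outstanding, so it goes first.
Next only 10 has its prerequisites met → 10.
6 needed 10, now all done → 6.
2 needed 6, now all done → 2.
1 is the only step now ready → 1.
3 needed 1, now all done → 3.
5 needed 3, now all done → 5.
Next only 8 has its prerequisites met → 8.
9 needed 8, now all done → 9.
Next only 7 has its prerequisites met → 7.

4 → 10 → 6 → 2 → 1 → 3 → 5 → 8 → 9 → 7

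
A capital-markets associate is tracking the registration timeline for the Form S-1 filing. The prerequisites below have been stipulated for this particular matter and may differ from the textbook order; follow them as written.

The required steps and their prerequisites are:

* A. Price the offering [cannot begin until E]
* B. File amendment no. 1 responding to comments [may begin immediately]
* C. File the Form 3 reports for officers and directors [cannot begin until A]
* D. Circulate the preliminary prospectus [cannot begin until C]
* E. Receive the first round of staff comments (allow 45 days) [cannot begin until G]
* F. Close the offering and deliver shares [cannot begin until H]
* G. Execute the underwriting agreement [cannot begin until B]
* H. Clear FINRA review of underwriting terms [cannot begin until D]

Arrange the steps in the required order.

B → G → E → A → C → D → H → F

B is the only step with nothing outstanding, so it goes first.
G is the only step now ready → G.
E needed G, now all done → E.
A needed E, now all done → A.
C needed A, now all done → C.
Next only D has its prerequisites met → D.
H needed D, now all done → H.
F is the only step now ready → F.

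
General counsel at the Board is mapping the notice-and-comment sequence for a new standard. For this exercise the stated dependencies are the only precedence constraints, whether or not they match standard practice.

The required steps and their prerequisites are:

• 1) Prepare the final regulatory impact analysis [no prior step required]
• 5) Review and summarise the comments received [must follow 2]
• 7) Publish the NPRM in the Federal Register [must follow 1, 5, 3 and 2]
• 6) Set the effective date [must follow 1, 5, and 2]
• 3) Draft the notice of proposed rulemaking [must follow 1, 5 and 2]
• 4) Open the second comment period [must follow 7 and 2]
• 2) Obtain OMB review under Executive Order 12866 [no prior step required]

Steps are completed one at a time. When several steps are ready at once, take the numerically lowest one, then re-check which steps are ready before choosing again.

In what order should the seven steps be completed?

1, 2, 5, 3, 6, 7, 4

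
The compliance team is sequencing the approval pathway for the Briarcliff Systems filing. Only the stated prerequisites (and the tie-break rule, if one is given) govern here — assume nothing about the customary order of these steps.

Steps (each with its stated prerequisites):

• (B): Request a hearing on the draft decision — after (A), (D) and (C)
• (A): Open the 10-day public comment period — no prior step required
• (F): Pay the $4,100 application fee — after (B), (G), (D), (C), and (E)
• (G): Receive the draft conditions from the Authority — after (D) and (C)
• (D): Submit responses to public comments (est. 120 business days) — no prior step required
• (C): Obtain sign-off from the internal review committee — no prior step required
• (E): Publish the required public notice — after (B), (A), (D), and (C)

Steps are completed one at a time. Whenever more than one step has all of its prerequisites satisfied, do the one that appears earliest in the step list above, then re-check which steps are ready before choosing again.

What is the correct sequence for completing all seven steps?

(A) (D) (C) (B) (G) (E) (F)

Nothing is required for (A), (D) and (C). (A) is listed earlier → (A) first.
(D) and (C) are both available; (D) is listed earlier → (D).
(C) is the only step now ready → (C).
(B) and (G) are both available; (B) is listed earlier → (B).
(E) now also ready, so the ready set is {(G), (E)}; (G) is listed earlier → (G).
(E) needed (B), (A), (D) and (C), now all done → (E).
Next only (F) has its prerequisites met → (F).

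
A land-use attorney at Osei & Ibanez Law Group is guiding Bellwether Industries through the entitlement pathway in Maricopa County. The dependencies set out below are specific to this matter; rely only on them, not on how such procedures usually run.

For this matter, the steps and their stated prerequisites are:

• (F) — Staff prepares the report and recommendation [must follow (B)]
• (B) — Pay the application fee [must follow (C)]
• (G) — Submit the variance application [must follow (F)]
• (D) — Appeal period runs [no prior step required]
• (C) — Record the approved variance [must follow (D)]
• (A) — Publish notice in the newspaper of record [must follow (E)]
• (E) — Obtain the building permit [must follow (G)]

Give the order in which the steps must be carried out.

(D), (C), (B), (F), (G), (E), (A)

(D) has no prerequisites → (D) first.
(C) needed (D), now all done → (C).
(B) needed (C), now all done → (B).
(F) needed (B), now all done → (F).
Next only (G) has its prerequisites met → (G).
(E) needed (G), now all done → (E).
Next only (A) has its prerequisites met → (A).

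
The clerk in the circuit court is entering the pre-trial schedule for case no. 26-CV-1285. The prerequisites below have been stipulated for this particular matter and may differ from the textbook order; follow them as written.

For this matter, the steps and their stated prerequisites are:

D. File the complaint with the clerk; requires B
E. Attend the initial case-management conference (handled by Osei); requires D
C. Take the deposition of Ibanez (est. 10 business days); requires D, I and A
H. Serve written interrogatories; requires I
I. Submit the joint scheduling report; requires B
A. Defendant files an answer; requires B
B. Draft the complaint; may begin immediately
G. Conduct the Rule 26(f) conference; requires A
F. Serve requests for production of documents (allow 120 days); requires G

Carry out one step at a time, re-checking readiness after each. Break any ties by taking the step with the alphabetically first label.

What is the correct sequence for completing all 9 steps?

B A D E G F I C H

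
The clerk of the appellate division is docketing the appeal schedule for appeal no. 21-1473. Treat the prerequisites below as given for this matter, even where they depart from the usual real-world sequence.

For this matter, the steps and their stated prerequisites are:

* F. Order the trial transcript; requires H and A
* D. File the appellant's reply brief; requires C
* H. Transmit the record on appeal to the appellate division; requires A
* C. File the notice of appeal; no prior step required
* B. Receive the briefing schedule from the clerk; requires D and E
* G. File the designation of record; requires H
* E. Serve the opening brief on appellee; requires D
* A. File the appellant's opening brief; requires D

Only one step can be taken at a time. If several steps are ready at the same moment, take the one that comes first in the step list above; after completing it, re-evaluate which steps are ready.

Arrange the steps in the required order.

C → D → E → B → A → H → F → G

C has no prerequisites → C first.
D is the only step now ready → D.
Ready: E and A. E is listed earlier → E.
Ready: B and A. B is listed earlier → B.
A needed D, now all done → A.
H needed A, now all done → H.
F and G are both available; F is listed earlier → F.
G is the only step now ready → G.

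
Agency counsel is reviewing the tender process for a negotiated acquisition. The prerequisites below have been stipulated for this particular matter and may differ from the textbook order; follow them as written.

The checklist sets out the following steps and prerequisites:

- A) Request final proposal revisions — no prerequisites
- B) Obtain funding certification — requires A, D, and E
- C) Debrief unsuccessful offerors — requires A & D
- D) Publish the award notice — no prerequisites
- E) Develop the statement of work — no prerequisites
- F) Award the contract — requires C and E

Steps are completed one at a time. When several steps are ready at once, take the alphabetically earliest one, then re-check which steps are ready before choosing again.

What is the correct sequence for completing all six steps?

A, D, C, E, B, F

A, D and E have no prerequisites; A has the earlier label, so A is first.
D and E are both available; D has the earlier label → D.
Ready: C and E. C has the earlier label → C.
That leaves E as the only ready step → E.
Now B and F have their prerequisites met. B has the earlier label, so B next.
That leaves F as the only ready step → F.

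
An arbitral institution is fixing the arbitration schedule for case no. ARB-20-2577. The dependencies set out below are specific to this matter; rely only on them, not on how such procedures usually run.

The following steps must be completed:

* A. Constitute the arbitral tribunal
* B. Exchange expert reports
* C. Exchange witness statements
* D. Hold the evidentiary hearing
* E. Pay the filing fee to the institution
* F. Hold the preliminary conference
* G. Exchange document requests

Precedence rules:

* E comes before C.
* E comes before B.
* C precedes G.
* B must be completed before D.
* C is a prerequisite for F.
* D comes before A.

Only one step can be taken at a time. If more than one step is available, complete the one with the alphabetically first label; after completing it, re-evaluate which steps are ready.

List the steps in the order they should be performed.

E has no prerequisites → E first.
B and C are both available; B has the earlier label → B.
C and D are both available; C has the earlier label → C.
F and G now also ready, so the ready set is {D, F, G}; D has the earlier label → D.
A, F and G are all available; A has the earlier label → A.
F and G are both available; F has the earlier label → F.
G needed C, now all done → G.

E, B, C, D, A, F, G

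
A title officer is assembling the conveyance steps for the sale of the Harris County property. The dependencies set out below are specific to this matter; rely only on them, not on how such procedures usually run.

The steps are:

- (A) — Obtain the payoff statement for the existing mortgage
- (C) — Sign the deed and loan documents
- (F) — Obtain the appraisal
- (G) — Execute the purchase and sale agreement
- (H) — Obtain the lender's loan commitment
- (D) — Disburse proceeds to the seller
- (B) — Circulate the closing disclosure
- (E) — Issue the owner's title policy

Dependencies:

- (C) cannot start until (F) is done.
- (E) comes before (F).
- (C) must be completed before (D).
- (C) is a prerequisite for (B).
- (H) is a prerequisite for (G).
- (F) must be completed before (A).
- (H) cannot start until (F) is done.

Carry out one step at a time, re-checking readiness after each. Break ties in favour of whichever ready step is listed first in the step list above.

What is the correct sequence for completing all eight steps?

(E) has no prerequisites → (E) first.
(F) needed (E), now all done → (F).
(A), (C) and (H) are all available; (A) is listed earlier → (A).
Ready: (C) and (H). (C) is listed earlier → (C).
(D) and (B) now also ready, so the ready set is {(H), (D), (B)}; (H) is listed earlier → (H).
(G) now also ready, so the ready set is {(G), (D), (B)}; (G) is listed earlier → (G).
Now (D) and (B) have their prerequisites met. (D) is listed earlier, so (D) next.
(B) needed (C), now all done → (B).

(E), (F), (A), (C), (H), (G), (D), (B)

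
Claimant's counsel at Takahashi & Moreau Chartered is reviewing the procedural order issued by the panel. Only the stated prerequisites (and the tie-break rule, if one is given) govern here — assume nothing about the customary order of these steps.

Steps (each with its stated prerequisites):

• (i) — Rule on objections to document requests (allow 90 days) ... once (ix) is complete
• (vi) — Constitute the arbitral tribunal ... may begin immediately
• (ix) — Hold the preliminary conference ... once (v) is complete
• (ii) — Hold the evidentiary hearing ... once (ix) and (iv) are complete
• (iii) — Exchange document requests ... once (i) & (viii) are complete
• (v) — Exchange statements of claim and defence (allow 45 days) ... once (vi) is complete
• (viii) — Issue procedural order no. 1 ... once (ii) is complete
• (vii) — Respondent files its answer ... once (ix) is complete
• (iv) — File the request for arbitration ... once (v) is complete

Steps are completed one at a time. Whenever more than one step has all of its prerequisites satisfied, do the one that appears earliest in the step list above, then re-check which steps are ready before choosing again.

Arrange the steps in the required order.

(vi), (v), (ix), (i), (vii), (iv), (ii), (viii), (iii)

(vi) has no prerequisites → (vi) first.
Next only (v) has its prerequisites met → (v).
Now (ix) and (iv) have their prerequisites met. (ix) is listed earlier, so (ix) next.
Ready: (i), (vii) and (iv). (i) is listed earlier → (i).
Ready: (vii) and (iv). (vii) is listed earlier → (vii).
Next only (iv) has its prerequisites met → (iv).
(ii) needed (ix) and (iv), now all done → (ii).
(viii) needed (ii), now all done → (viii).
(iii) is the only step now ready → (iii).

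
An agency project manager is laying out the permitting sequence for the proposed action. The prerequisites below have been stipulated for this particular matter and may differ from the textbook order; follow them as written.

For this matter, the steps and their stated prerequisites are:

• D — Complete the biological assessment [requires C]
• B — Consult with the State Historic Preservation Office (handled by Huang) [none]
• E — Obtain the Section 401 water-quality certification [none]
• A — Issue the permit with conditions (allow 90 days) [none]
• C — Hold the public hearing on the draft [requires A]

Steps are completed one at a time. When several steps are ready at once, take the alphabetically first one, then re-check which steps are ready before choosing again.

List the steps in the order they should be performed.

A, B and E have no prerequisites; A has the earlier label, so A is first.
C now also ready, so the ready set is {B, C, E}; B has the earlier label → B.
Now C and E have their prerequisites met. C has the earlier label, so C next.
D now also ready, so the ready set is {D, E}; D has the earlier label → D.
Next only E has its prerequisites met → E.

A, B, C, D, E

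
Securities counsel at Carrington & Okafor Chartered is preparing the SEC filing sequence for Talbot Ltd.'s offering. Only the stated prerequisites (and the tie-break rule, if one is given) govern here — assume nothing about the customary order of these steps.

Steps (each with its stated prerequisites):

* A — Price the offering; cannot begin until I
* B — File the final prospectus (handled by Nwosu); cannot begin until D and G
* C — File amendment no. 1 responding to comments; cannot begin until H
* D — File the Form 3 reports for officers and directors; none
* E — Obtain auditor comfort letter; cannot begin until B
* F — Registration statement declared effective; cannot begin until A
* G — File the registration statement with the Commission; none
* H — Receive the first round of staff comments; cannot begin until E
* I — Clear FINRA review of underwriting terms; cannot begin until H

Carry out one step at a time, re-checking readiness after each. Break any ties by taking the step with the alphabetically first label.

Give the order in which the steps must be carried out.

D G B E H C I A F

D and G have no prerequisites; D has the earlier label, so D is first.
Next only G has its prerequisites met → G.
B needed D and G, now all done → B.
E is the only step now ready → E.
H needed E, now all done → H.
Ready: C and I. C has the earlier label → C.
I needed H, now all done → I.
A needed I, now all done → A.
F is the only step now ready → F.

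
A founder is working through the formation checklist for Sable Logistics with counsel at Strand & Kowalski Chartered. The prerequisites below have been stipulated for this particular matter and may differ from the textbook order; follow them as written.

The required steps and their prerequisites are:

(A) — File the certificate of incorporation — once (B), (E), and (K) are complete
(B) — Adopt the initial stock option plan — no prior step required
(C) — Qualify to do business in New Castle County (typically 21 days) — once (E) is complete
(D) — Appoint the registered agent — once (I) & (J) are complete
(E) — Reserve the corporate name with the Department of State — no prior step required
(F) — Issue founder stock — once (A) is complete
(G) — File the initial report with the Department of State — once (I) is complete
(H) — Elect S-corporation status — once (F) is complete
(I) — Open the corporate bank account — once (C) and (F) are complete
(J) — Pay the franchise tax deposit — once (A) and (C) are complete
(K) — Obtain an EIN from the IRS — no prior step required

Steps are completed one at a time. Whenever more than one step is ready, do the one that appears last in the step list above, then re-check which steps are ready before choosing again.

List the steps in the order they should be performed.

(K), (E), (C), (B), (A), (J), (F), (I), (H), (G), (D)

(K), (E) and (B) have no prerequisites; (K) is listed later, so (K) is first.
(E) and (B) are both available; (E) is listed later → (E).
(C) now also ready, so the ready set is {(C), (B)}; (C) is listed later → (C).
Next only (B) has its prerequisites met → (B).
(A) is the only step now ready → (A).
Now (J) and (F) have their prerequisites met. (J) is listed later, so (J) next.
(F) needed (A), now all done → (F).
Now (I) and (H) have their prerequisites met. (I) is listed later, so (I) next.
(G) and (D) now also ready, so the ready set is {(H), (G), (D)}; (H) is listed later → (H).
Ready: (G) and (D). (G) is listed later → (G).
Next only (D) has its prerequisites met → (D).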